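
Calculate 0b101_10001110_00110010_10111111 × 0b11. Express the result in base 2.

0b10000101010101001100000111101

Multiply each base-2 digit by 3, carrying:
  1×3 = 3 → write 1 carry 1
  1×3+1 = 4 → write 0 carry 2
  1×3+2 = 5 → write 1 carry 2
  1×3+2 = 5 → write 1 carry 2
  1×3+2 = 5 → write 1 carry 2
  1×3+2 = 5 → write 1 carry 2
  0×3+2 = 2 → write 0 carry 1
  1×3+1 = 4 → write 0 carry 2
  0×3+2 = 2 → write 0 carry 1
  1×3+1 = 4 → write 0 carry 2
  0×3+2 = 2 → write 0 carry 1
  0×3+1 = 1 → write 1
  1×3 = 3 → write 1 carry 1
  1×3+1 = 4 → write 0 carry 2
  0×3+2 = 2 → write 0 carry 1
  0×3+1 = 1 → write 1
  0×3 = 0 → write 0
  1×3 = 3 → write 1 carry 1
  1×3+1 = 4 → write 0 carry 2
  1×3+2 = 5 → write 1 carry 2
  0×3+2 = 2 → write 0 carry 1
  0×3+1 = 1 → write 1
  0×3 = 0 → write 0
  1×3 = 3 → write 1 carry 1
  1×3+1 = 4 → write 0 carry 2
  0×3+2 = 2 → write 0 carry 1
  1×3+1 = 4 → write 0 carry 2
  remaining carry: 10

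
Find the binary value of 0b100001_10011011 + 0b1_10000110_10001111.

Add column by column in base 2, right to left:
  1+1 = 0 carry 1
  1+1+1 = 1 carry 1
  0+1+1 = 0 carry 1
  1+1+1 = 1 carry 1
  1+0+1 = 0 carry 1
  0+0+1 = 1
  0+0 = 0
  1+1 = 0 carry 1
  1+0+1 = 0 carry 1
  0+1+1 = 0 carry 1
  0+1+1 = 0 carry 1
  0+0+1 = 1
  0+0 = 0
  1+0 = 1
  0+0 = 0
  0+1 = 1
  0+1 = 1

0b11010100000101010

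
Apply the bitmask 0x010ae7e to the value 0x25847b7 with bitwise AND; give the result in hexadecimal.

AND each hex digit independently (no carries):
  2&0=0, 5&1=1, 8&0=0, 4&a=0, 7&e=6, b&7=3, 7&e=6

0x0100636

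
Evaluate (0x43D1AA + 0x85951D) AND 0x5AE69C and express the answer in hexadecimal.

Add column by column in base 16, right to left:
  A+D = 7 carry 1
  A+1+1 = C
  1+5 = 6
  D+9 = 6 carry 1
  3+5+1 = 9
  4+8 = C
Sum = 0xC966C7; now AND with 0x5AE69C:
  C&5=4, 9&A=8, 6&E=6, 6&6=6, C&9=8, 7&C=4

0x486684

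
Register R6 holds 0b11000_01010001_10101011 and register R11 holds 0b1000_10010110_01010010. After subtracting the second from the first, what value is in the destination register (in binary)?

Subtract column by column in base 2:
  1-0 → 1
  1-1 → 0
  0-0 → 0
  1-0 → 1
  0-1 → 1 (borrow)
  1-0-1 → 0
  0-1 → 1 (borrow)
  1-0-1 → 0
  1-0 → 1
  0-1 → 1 (borrow)
  0-1-1 → 0 (borrow)
  0-0-1 → 1 (borrow)
  1-1-1 → 1 (borrow)
  0-0-1 → 1 (borrow)
  1-0-1 → 0
  0-1 → 1 (borrow)
  0-0-1 → 1 (borrow)
  0-0-1 → 1 (borrow)
  0-0-1 → 1 (borrow)
  1-1-1 → 1 (borrow)
  1-0-1 → 0

0b11111011101101011001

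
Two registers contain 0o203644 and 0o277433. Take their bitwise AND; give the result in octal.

AND each oct digit independently (no carries):
  2&2=2, 0&7=0, 3&7=3, 6&4=4, 4&3=0, 4&3=0

0o203400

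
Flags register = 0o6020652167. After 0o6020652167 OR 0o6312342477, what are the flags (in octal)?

0o6332752577

OR each oct digit independently (no carries):
  6|6=6, 0|3=3, 2|1=3, 0|2=2, 6|3=7, 5|4=5, 2|2=2, 1|4=5, 6|7=7, 7|7=7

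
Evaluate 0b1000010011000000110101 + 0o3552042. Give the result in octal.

0o14002127

0b1000010011000000110101 = 0o10230065 in octal.
Add column by column in base 8, right to left:
  5+2 = 7
  6+4 = 2 carry 1
  0+0+1 = 1
  0+2 = 2
  3+5 = 0 carry 1
  2+5+1 = 0 carry 1
  0+3+1 = 4
  1+0 = 1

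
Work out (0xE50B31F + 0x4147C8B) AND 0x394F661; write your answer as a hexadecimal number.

0x2042620

Add column by column in base 16, right to left:
  F+B = A carry 1
  1+8+1 = A
  3+C = F
  B+7 = 2 carry 1
  0+4+1 = 5
  5+1 = 6
  E+4 = 2 carry 1
  final carry 1
Sum = 0x12652FAA; now AND with 0x394F661:
  1&0=0, 2&3=2, 6&9=0, 5&4=4, 2&F=2, F&6=6, A&6=2, A&1=0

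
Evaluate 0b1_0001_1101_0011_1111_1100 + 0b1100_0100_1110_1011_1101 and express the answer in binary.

Add column by column in base 2, right to left:
  0+1 = 1
  0+0 = 0
  1+1 = 0 carry 1
  1+1+1 = 1 carry 1
  1+1+1 = 1 carry 1
  1+1+1 = 1 carry 1
  1+0+1 = 0 carry 1
  1+1+1 = 1 carry 1
  1+0+1 = 0 carry 1
  1+1+1 = 1 carry 1
  0+1+1 = 0 carry 1
  0+1+1 = 0 carry 1
  1+0+1 = 0 carry 1
  0+0+1 = 1
  1+1 = 0 carry 1
  1+0+1 = 0 carry 1
  1+0+1 = 0 carry 1
  0+0+1 = 1
  0+1 = 1
  0+1 = 1
  1+0 = 1

0b111100010001010111001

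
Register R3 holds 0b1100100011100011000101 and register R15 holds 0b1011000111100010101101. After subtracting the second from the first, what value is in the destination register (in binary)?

0b1011100000000011000

Subtract column by column in base 2:
  1-1 → 0
  0-0 → 0
  1-1 → 0
  0-1 → 1 (borrow)
  0-0-1 → 1 (borrow)
  0-1-1 → 0 (borrow)
  1-0-1 → 0
  1-1 → 0
  0-0 → 0
  0-0 → 0
  0-0 → 0
  1-1 → 0
  1-1 → 0
  1-1 → 0
  0-1 → 1 (borrow)
  0-0-1 → 1 (borrow)
  0-0-1 → 1 (borrow)
  1-0-1 → 0
  0-1 → 1 (borrow)
  0-1-1 → 0 (borrow)
  1-0-1 → 0
  1-1 → 0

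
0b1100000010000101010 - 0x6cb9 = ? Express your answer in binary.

0b1011001011101110001

0x6cb9 = 0b110110010111001 in binary.
Subtract column by column in base 2:
  0-1 → 1 (borrow)
  1-0-1 → 0
  0-0 → 0
  1-1 → 0
  0-1 → 1 (borrow)
  1-1-1 → 1 (borrow)
  0-0-1 → 1 (borrow)
  0-1-1 → 0 (borrow)
  0-0-1 → 1 (borrow)
  0-0-1 → 1 (borrow)
  1-1-1 → 1 (borrow)
  0-1-1 → 0 (borrow)
  0-0-1 → 1 (borrow)
  0-1-1 → 0 (borrow)
  0-1-1 → 0 (borrow)
  0-0-1 → 1 (borrow)
  0-0-1 → 1 (borrow)
  1-0-1 → 0
  1-0 → 1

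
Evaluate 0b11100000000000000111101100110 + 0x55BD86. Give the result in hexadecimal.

0x1C55CCEC

0b11100000000000000111101100110 = 0x1C000F66 in hexadecimal.
Add column by column in base 16, right to left:
  6+6 = C
  6+8 = E
  F+D = C carry 1
  0+B+1 = C
  0+5 = 5
  0+5 = 5
  C+0 = C
  1+0 = 1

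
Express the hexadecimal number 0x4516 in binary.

0b100010100010110

Expand each hex digit to 4 bits: 4=0100 5=0101 1=0001 6=0110.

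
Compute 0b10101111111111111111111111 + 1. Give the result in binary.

0b10110000000000000000000000

The trailing 22 digits are 1 (max in base 2), so adding 1 cascades: they roll to 0 and the next digit up increments.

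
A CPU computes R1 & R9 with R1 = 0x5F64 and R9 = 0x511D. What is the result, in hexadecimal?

0x5104

AND each hex digit independently (no carries):
  5&5=5, F&1=1, 6&1=0, 4&D=4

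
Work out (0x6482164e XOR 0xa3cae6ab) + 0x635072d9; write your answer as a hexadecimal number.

First 0x6482164e XOR 0xa3cae6ab = 0xc748f0e5.
Add column by column in base 16, right to left:
  5+9 = e
  e+d = b carry 1
  0+2+1 = 3
  f+7 = 6 carry 1
  8+0+1 = 9
  4+5 = 9
  7+3 = a
  c+6 = 2 carry 1
  final carry 1

0x12a9963be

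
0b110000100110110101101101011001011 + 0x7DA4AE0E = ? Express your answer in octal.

0o100237704331

0b110000100110110101101101011001011 = 0o60466555313 in octal.
0x7DA4AE0E = 0o17551127016 in octal.
Add column by column in base 8, right to left:
  3+6 = 1 carry 1
  1+1+1 = 3
  3+0 = 3
  5+7 = 4 carry 1
  5+2+1 = 0 carry 1
  5+1+1 = 7
  6+1 = 7
  6+5 = 3 carry 1
  4+5+1 = 2 carry 1
  0+7+1 = 0 carry 1
  6+1+1 = 0 carry 1
  final carry 1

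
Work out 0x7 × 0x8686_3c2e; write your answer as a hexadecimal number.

0x3adaba542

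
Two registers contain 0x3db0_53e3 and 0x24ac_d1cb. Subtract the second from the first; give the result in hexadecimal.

0x19038218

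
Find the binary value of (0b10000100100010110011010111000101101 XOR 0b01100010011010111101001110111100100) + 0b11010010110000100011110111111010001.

First 0b10000100100010110011010111000101101 XOR 0b01100010011010111101001110111100100 = 0b11100110111000001110011001111001001.
Add column by column in base 2, right to left:
  1+1 = 0 carry 1
  0+0+1 = 1
  0+0 = 0
  1+0 = 1
  0+1 = 1
  0+0 = 0
  1+1 = 0 carry 1
  1+1+1 = 1 carry 1
  1+1+1 = 1 carry 1
  1+1+1 = 1 carry 1
  0+1+1 = 0 carry 1
  0+1+1 = 0 carry 1
  1+0+1 = 0 carry 1
  1+1+1 = 1 carry 1
  0+1+1 = 0 carry 1
  0+1+1 = 0 carry 1
  1+1+1 = 1 carry 1
  1+0+1 = 0 carry 1
  1+0+1 = 0 carry 1
  0+0+1 = 1
  0+1 = 1
  0+0 = 0
  0+0 = 0
  0+0 = 0
  1+0 = 1
  1+1 = 0 carry 1
  1+1+1 = 1 carry 1
  0+0+1 = 1
  1+1 = 0 carry 1
  1+0+1 = 0 carry 1
  0+0+1 = 1
  0+1 = 1
  1+0 = 1
  1+1 = 0 carry 1
  1+1+1 = 1 carry 1
  final carry 1

0b110111001101000110010010001110011010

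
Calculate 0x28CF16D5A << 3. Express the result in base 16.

3 bits is not a whole number of base-16 digits; in binary: 1010001100111100010110110101011010 << 3 = 1010001100111100010110110101011010000.

0x14678B6AD0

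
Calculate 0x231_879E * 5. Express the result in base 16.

0xAF7A616

Multiply each base-16 digit by 5, carrying:
  E×5 = 70 → write 6 carry 4
  9×5+4 = 49 → write 1 carry 3
  7×5+3 = 38 → write 6 carry 2
  8×5+2 = 42 → write A carry 2
  1×5+2 = 7 → write 7
  3×5 = 15 → write F
  2×5 = 10 → write A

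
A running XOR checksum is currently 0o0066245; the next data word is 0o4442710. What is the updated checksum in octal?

0o4424555

XOR each oct digit independently (no carries):
  0^4=4, 0^4=4, 6^4=2, 6^2=4, 2^7=5, 4^1=5, 5^0=5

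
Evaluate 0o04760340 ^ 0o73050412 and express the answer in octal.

0o77730752

XOR each oct digit independently (no carries):
  0^7=7, 4^3=7, 7^0=7, 6^5=3, 0^0=0, 3^4=7, 4^1=5, 0^2=2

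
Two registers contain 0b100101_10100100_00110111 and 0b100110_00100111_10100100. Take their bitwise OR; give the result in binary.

OR bit by bit (1 where either bit is 1):
  1001011010010000110111
| 1001100010011110100100
= 1001111010011110110111

0b1001111010011110110111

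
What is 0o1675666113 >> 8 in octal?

8 bits is not a whole number of base-8 digits; in binary: 1110111101110110110001001011 >> 8 = 11101111011101101100.

0o3573554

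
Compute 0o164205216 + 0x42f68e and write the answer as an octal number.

0x42f68e = 0o20573216 in octal.
Add column by column in base 8, right to left:
  6+6 = 4 carry 1
  1+1+1 = 3
  2+2 = 4
  5+3 = 0 carry 1
  0+7+1 = 0 carry 1
  2+5+1 = 0 carry 1
  4+0+1 = 5
  6+2 = 0 carry 1
  1+0+1 = 2

0o205000434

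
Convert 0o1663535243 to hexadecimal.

Each octal digit is 3 bits: 1=001 6=110 6=110 3=011 5=101 3=011 5=101 2=010 4=100 3=011.
Group the bits into nibbles: 1110 1100 1110 1011 1010 1010 0011 → ECEBAA3.

0xECEBAA3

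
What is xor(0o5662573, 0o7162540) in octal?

0o2700033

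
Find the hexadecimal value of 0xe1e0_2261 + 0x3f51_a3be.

Add column by column in base 16, right to left:
  1+e = f
  6+b = 1 carry 1
  2+3+1 = 6
  2+a = c
  0+1 = 1
  e+5 = 3 carry 1
  1+f+1 = 1 carry 1
  e+3+1 = 2 carry 1
  final carry 1

0x12131c61f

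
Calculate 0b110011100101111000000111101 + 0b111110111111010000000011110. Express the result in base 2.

0b1110010100101001000001011011

Add column by column in base 2, right to left:
  1+0 = 1
  0+1 = 1
  1+1 = 0 carry 1
  1+1+1 = 1 carry 1
  1+1+1 = 1 carry 1
  1+0+1 = 0 carry 1
  0+0+1 = 1
  0+0 = 0
  0+0 = 0
  0+0 = 0
  0+0 = 0
  0+0 = 0
  1+0 = 1
  1+1 = 0 carry 1
  1+0+1 = 0 carry 1
  1+1+1 = 1 carry 1
  0+1+1 = 0 carry 1
  1+1+1 = 1 carry 1
  0+1+1 = 0 carry 1
  0+1+1 = 0 carry 1
  1+1+1 = 1 carry 1
  1+0+1 = 0 carry 1
  1+1+1 = 1 carry 1
  0+1+1 = 0 carry 1
  0+1+1 = 0 carry 1
  1+1+1 = 1 carry 1
  1+1+1 = 1 carry 1
  final carry 1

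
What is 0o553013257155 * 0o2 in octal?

Multiply each base-8 digit by 2, carrying:
  5×2 = 10 → write 2 carry 1
  5×2+1 = 11 → write 3 carry 1
  1×2+1 = 3 → write 3
  7×2 = 14 → write 6 carry 1
  5×2+1 = 11 → write 3 carry 1
  2×2+1 = 5 → write 5
  3×2 = 6 → write 6
  1×2 = 2 → write 2
  0×2 = 0 → write 0
  3×2 = 6 → write 6
  5×2 = 10 → write 2 carry 1
  5×2+1 = 11 → write 3 carry 1
  remaining carry: 1

0o1326026536332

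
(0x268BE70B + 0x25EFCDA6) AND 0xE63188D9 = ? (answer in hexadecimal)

Add column by column in base 16, right to left:
  B+6 = 1 carry 1
  0+A+1 = B
  7+D = 4 carry 1
  E+C+1 = B carry 1
  B+F+1 = B carry 1
  8+E+1 = 7 carry 1
  6+5+1 = C
  2+2 = 4
Sum = 0x4C7BB4B1; now AND with 0xE63188D9:
  4&E=4, C&6=4, 7&3=3, B&1=1, B&8=8, 4&8=0, B&D=9, 1&9=1

0x44318091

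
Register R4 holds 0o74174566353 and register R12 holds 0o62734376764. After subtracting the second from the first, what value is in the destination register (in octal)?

0o11240167367

Subtract column by column in base 8:
  3-4 → 7 (borrow)
  5-6-1 → 6 (borrow)
  3-7-1 → 3 (borrow)
  6-6-1 → 7 (borrow)
  6-7-1 → 6 (borrow)
  5-3-1 → 1
  4-4 → 0
  7-3 → 4
  1-7 → 2 (borrow)
  4-2-1 → 1
  7-6 → 1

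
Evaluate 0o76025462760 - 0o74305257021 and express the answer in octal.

0o1520203737

Subtract column by column in base 8:
  0-1 → 7 (borrow)
  6-2-1 → 3
  7-0 → 7
  2-7 → 3 (borrow)
  6-5-1 → 0
  4-2 → 2
  5-5 → 0
  2-0 → 2
  0-3 → 5 (borrow)
  6-4-1 → 1
  7-7 → 0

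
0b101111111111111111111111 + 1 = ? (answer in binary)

The trailing 22 digits are 1 (max in base 2), so adding 1 cascades: they roll to 0 and the next digit up increments.

0b110000000000000000000000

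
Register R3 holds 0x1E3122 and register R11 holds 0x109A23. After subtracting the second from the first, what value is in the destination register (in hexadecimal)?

Subtract column by column in base 16:
  2-3 → F (borrow)
  2-2-1 → F (borrow)
  1-A-1 → 6 (borrow)
  3-9-1 → 9 (borrow)
  E-0-1 → D
  1-1 → 0

0xD96FF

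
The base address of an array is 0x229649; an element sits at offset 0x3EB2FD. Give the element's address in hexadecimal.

0x614946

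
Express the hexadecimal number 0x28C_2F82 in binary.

0b10100011000010111110000010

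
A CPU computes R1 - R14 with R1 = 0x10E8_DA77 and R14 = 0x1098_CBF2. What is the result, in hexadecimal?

0x500E85

Subtract column by column in base 16:
  7-2 → 5
  7-F → 8 (borrow)
  A-B-1 → E (borrow)
  D-C-1 → 0
  8-8 → 0
  E-9 → 5
  0-0 → 0
  1-1 → 0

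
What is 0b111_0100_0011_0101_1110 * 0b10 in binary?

0b11101000011010111100

Multiply each base-2 digit by 2, carrying:
  0×2 = 0 → write 0
  1×2 = 2 → write 0 carry 1
  1×2+1 = 3 → write 1 carry 1
  1×2+1 = 3 → write 1 carry 1
  1×2+1 = 3 → write 1 carry 1
  0×2+1 = 1 → write 1
  1×2 = 2 → write 0 carry 1
  0×2+1 = 1 → write 1
  1×2 = 2 → write 0 carry 1
  1×2+1 = 3 → write 1 carry 1
  0×2+1 = 1 → write 1
  0×2 = 0 → write 0
  0×2 = 0 → write 0
  0×2 = 0 → write 0
  1×2 = 2 → write 0 carry 1
  0×2+1 = 1 → write 1
  1×2 = 2 → write 0 carry 1
  1×2+1 = 3 → write 1 carry 1
  1×2+1 = 3 → write 1 carry 1
  remaining carry: 1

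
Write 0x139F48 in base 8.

0o4717510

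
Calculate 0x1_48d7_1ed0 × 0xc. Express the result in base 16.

0xf6a1571c0

Multiply each base-16 digit by 12, carrying:
  0×12 = 0 → write 0
  d×12 = 156 → write c carry 9
  e×12+9 = 177 → write 1 carry 11
  1×12+11 = 23 → write 7 carry 1
  7×12+1 = 85 → write 5 carry 5
  d×12+5 = 161 → write 1 carry 10
  8×12+10 = 106 → write a carry 6
  4×12+6 = 54 → write 6 carry 3
  1×12+3 = 15 → write f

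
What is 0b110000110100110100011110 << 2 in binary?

Left shift by 2: append 2 zero bits.

0b11000011010011010001111000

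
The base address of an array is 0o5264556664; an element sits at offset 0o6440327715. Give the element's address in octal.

0o13725106601

Add column by column in base 8, right to left:
  4+5 = 1 carry 1
  6+1+1 = 0 carry 1
  6+7+1 = 6 carry 1
  6+7+1 = 6 carry 1
  5+2+1 = 0 carry 1
  5+3+1 = 1 carry 1
  4+0+1 = 5
  6+4 = 2 carry 1
  2+4+1 = 7
  5+6 = 3 carry 1
  final carry 1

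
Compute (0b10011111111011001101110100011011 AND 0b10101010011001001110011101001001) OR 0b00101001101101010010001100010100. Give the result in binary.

0b10101011111101011110011100011101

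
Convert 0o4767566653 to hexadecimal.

0x27deedab

Each octal digit is 3 bits: 4=100 7=111 6=110 7=111 5=101 6=110 6=110 6=110 5=101 3=011.
Group the bits into nibbles: 0010 0111 1101 1110 1110 1101 1010 1011 → 27deedab.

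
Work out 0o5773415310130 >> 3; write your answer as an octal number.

0o577341531013

Shifting right by 3 bits = 1 oct digit: drop the last 1.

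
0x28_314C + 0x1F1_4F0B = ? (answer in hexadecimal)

0x2198057

Add column by column in base 16, right to left:
  C+B = 7 carry 1
  4+0+1 = 5
  1+F = 0 carry 1
  3+4+1 = 8
  8+1 = 9
  2+F = 1 carry 1
  0+1+1 = 2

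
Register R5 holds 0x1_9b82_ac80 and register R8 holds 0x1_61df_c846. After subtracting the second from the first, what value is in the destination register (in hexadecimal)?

0x39a2e43a

Subtract column by column in base 16:
  0-6 → a (borrow)
  8-4-1 → 3
  c-8 → 4
  a-c → e (borrow)
  2-f-1 → 2 (borrow)
  8-d-1 → a (borrow)
  b-1-1 → 9
  9-6 → 3
  1-1 → 0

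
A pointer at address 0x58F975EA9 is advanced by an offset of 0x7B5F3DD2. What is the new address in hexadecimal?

0x60AF69C7B

Add column by column in base 16, right to left:
  9+2 = B
  A+D = 7 carry 1
  E+D+1 = C carry 1
  5+3+1 = 9
  7+F = 6 carry 1
  9+5+1 = F
  F+B = A carry 1
  8+7+1 = 0 carry 1
  5+0+1 = 6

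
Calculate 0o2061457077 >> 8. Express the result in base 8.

0o4143136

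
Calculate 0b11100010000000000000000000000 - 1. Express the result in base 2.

The trailing 22 digits are 0, so subtracting 1 borrows through: they become 1 and the next digit up decrements.

0b11100001111111111111111111111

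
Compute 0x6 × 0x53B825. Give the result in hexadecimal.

Multiply each base-16 digit by 6, carrying:
  5×6 = 30 → write E carry 1
  2×6+1 = 13 → write D
  8×6 = 48 → write 0 carry 3
  B×6+3 = 69 → write 5 carry 4
  3×6+4 = 22 → write 6 carry 1
  5×6+1 = 31 → write F carry 1
  remaining carry: 1

0x1F650DE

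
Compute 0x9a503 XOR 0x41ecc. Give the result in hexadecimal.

0xdbbcf

XOR each hex digit independently (no carries):
  9^4=d, a^1=b, 5^e=b, 0^c=c, 3^c=f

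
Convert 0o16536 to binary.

Each octal digit is 3 bits: 1=001 6=110 5=101 3=011 6=110.

0b1110101011110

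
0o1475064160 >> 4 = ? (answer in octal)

0o63643207

4 bits is not a whole number of base-8 digits; in binary: 1100111101000110100001110000 >> 4 = 110011110100011010000111.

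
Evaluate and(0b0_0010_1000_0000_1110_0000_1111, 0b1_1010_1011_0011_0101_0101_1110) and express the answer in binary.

0b0001010000000010000001110

AND bit by bit (1 only where both bits are 1):
  0001010000000111000001111
& 1101010110011010101011110
= 0001010000000010000001110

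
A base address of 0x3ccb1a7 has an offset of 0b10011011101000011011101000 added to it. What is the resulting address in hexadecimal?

0b10011011101000011011101000 = 0x26e86e8 in hexadecimal.
Add column by column in base 16, right to left:
  7+8 = f
  a+e = 8 carry 1
  1+6+1 = 8
  b+8 = 3 carry 1
  c+e+1 = b carry 1
  c+6+1 = 3 carry 1
  3+2+1 = 6

0x63b388f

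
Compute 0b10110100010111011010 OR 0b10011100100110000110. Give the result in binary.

OR bit by bit (1 where either bit is 1):
  10110100010111011010
| 10011100100110000110
= 10111100110111011110

0b10111100110111011110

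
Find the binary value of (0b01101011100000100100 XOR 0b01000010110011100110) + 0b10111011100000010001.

0b11100100110011010011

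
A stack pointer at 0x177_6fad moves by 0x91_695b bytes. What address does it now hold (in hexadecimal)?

Add column by column in base 16, right to left:
  d+b = 8 carry 1
  a+5+1 = 0 carry 1
  f+9+1 = 9 carry 1
  6+6+1 = d
  7+1 = 8
  7+9 = 0 carry 1
  1+0+1 = 2

0x208d908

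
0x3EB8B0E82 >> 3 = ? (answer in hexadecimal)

0x7D7161D0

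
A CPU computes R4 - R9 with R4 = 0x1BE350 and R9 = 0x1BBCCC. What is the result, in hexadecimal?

Subtract column by column in base 16:
  0-C → 4 (borrow)
  5-C-1 → 8 (borrow)
  3-C-1 → 6 (borrow)
  E-B-1 → 2
  B-B → 0
  1-1 → 0

0x2684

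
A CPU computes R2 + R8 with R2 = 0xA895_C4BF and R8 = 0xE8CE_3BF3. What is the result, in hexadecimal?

0x1916400B2

Add column by column in base 16, right to left:
  F+3 = 2 carry 1
  B+F+1 = B carry 1
  4+B+1 = 0 carry 1
  C+3+1 = 0 carry 1
  5+E+1 = 4 carry 1
  9+C+1 = 6 carry 1
  8+8+1 = 1 carry 1
  A+E+1 = 9 carry 1
  final carry 1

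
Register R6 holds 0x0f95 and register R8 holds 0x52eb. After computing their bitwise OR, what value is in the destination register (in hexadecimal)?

0x5fff

OR each hex digit independently (no carries):
  0|5=5, f|2=f, 9|e=f, 5|b=f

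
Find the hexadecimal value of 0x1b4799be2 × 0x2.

0x368f337c4

Multiply each base-16 digit by 2, carrying:
  2×2 = 4 → write 4
  e×2 = 28 → write c carry 1
  b×2+1 = 23 → write 7 carry 1
  9×2+1 = 19 → write 3 carry 1
  9×2+1 = 19 → write 3 carry 1
  7×2+1 = 15 → write f
  4×2 = 8 → write 8
  b×2 = 22 → write 6 carry 1
  1×2+1 = 3 → write 3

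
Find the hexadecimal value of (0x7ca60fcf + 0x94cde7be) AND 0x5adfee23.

Add column by column in base 16, right to left:
  f+e = d carry 1
  c+b+1 = 8 carry 1
  f+7+1 = 7 carry 1
  0+e+1 = f
  6+d = 3 carry 1
  a+c+1 = 7 carry 1
  c+4+1 = 1 carry 1
  7+9+1 = 1 carry 1
  final carry 1
Sum = 0x11173f78d; now AND with 0x5adfee23:
  1&0=0, 1&5=1, 1&a=0, 7&d=5, 3&f=3, f&e=e, 7&e=6, 8&2=0, d&3=1

0x1053e601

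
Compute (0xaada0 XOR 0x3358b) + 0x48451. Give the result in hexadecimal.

0xe1c7c

First 0xaada0 XOR 0x3358b = 0x9982b.
Add column by column in base 16, right to left:
  b+1 = c
  2+5 = 7
  8+4 = c
  9+8 = 1 carry 1
  9+4+1 = e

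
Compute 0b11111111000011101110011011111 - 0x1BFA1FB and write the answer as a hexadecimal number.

0b11111111000011101110011011111 = 0x1FE1DCDF in hexadecimal.
Subtract column by column in base 16:
  F-B → 4
  D-F → E (borrow)
  C-1-1 → A
  D-A → 3
  1-F → 2 (borrow)
  E-B-1 → 2
  F-1 → E
  1-0 → 1

0x1E223AE4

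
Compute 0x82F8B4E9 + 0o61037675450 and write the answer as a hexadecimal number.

0o61037675450 = 0x1887F7B28 in hexadecimal.
Add column by column in base 16, right to left:
  9+8 = 1 carry 1
  E+2+1 = 1 carry 1
  4+B+1 = 0 carry 1
  B+7+1 = 3 carry 1
  8+F+1 = 8 carry 1
  F+7+1 = 7 carry 1
  2+8+1 = B
  8+8 = 0 carry 1
  0+1+1 = 2

0x20B783011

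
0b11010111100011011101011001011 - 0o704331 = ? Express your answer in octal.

0o3273430762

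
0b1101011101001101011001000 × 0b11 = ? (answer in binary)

Multiply each base-2 digit by 3, carrying:
  0×3 = 0 → write 0
  0×3 = 0 → write 0
  0×3 = 0 → write 0
  1×3 = 3 → write 1 carry 1
  0×3+1 = 1 → write 1
  0×3 = 0 → write 0
  1×3 = 3 → write 1 carry 1
  1×3+1 = 4 → write 0 carry 2
  0×3+2 = 2 → write 0 carry 1
  1×3+1 = 4 → write 0 carry 2
  0×3+2 = 2 → write 0 carry 1
  1×3+1 = 4 → write 0 carry 2
  1×3+2 = 5 → write 1 carry 2
  0×3+2 = 2 → write 0 carry 1
  0×3+1 = 1 → write 1
  1×3 = 3 → write 1 carry 1
  0×3+1 = 1 → write 1
  1×3 = 3 → write 1 carry 1
  1×3+1 = 4 → write 0 carry 2
  1×3+2 = 5 → write 1 carry 2
  0×3+2 = 2 → write 0 carry 1
  1×3+1 = 4 → write 0 carry 2
  0×3+2 = 2 → write 0 carry 1
  1×3+1 = 4 → write 0 carry 2
  1×3+2 = 5 → write 1 carry 2
  remaining carry: 10

0b101000010111101000001011000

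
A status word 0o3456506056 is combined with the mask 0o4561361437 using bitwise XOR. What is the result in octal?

0o7137667461

XOR each oct digit independently (no carries):
  3^4=7, 4^5=1, 5^6=3, 6^1=7, 5^3=6, 0^6=6, 6^1=7, 0^4=4, 5^3=6, 6^7=1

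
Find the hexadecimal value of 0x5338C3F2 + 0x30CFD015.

Add column by column in base 16, right to left:
  2+5 = 7
  F+1 = 0 carry 1
  3+0+1 = 4
  C+D = 9 carry 1
  8+F+1 = 8 carry 1
  3+C+1 = 0 carry 1
  3+0+1 = 4
  5+3 = 8

0x84089407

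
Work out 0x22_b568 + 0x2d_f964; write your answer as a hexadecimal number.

0x50aecc

Add column by column in base 16, right to left:
  8+4 = c
  6+6 = c
  5+9 = e
  b+f = a carry 1
  2+d+1 = 0 carry 1
  2+2+1 = 5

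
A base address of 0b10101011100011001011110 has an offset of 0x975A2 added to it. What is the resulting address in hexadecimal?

0b10101011100011001011110 = 0x55C65E in hexadecimal.
Add column by column in base 16, right to left:
  E+2 = 0 carry 1
  5+A+1 = 0 carry 1
  6+5+1 = C
  C+7 = 3 carry 1
  5+9+1 = F
  5+0 = 5

0x5F3C00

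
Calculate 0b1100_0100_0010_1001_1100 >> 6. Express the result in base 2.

Right shift by 6: drop the 6 least-significant bits.

0b11000100001010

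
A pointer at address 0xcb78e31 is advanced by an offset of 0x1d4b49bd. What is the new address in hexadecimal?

0x2a02d7ee

Add column by column in base 16, right to left:
  1+d = e
  3+b = e
  e+9 = 7 carry 1
  8+4+1 = d
  7+b = 2 carry 1
  b+4+1 = 0 carry 1
  c+d+1 = a carry 1
  0+1+1 = 2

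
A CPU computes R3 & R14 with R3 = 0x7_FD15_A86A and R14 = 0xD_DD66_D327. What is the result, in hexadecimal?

AND each hex digit independently (no carries):
  7&D=5, F&D=D, D&D=D, 1&6=0, 5&6=4, A&D=8, 8&3=0, 6&2=2, A&7=2

0x5DD048022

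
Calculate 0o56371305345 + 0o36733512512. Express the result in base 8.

Add column by column in base 8, right to left:
  5+2 = 7
  4+1 = 5
  3+5 = 0 carry 1
  5+2+1 = 0 carry 1
  0+1+1 = 2
  3+5 = 0 carry 1
  1+3+1 = 5
  7+3 = 2 carry 1
  3+7+1 = 3 carry 1
  6+6+1 = 5 carry 1
  5+3+1 = 1 carry 1
  final carry 1

0o115325020057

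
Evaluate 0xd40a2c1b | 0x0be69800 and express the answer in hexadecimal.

OR each hex digit independently (no carries):
  d|0=d, 4|b=f, 0|e=e, a|6=e, 2|9=b, c|8=c, 1|0=1, b|0=b

0xdfeebc1b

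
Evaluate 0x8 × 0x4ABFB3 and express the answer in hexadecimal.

0x255FD98

Multiply each base-16 digit by 8, carrying:
  3×8 = 24 → write 8 carry 1
  B×8+1 = 89 → write 9 carry 5
  F×8+5 = 125 → write D carry 7
  B×8+7 = 95 → write F carry 5
  A×8+5 = 85 → write 5 carry 5
  4×8+5 = 37 → write 5 carry 2
  remaining carry: 2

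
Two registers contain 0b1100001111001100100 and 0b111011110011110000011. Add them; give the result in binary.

0b1001000000010111100111

Add column by column in base 2, right to left:
  0+1 = 1
  0+1 = 1
  1+0 = 1
  0+0 = 0
  0+0 = 0
  1+0 = 1
  1+0 = 1
  0+1 = 1
  0+1 = 1
  1+1 = 0 carry 1
  1+1+1 = 1 carry 1
  1+0+1 = 0 carry 1
  1+0+1 = 0 carry 1
  0+1+1 = 0 carry 1
  0+1+1 = 0 carry 1
  0+1+1 = 0 carry 1
  0+1+1 = 0 carry 1
  1+0+1 = 0 carry 1
  1+1+1 = 1 carry 1
  0+1+1 = 0 carry 1
  0+1+1 = 0 carry 1
  final carry 1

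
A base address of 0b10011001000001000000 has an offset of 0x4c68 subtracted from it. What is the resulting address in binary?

0x4c68 = 0b100110001101000 in binary.
Subtract column by column in base 2:
  0-0 → 0
  0-0 → 0
  0-0 → 0
  0-1 → 1 (borrow)
  0-0-1 → 1 (borrow)
  0-1-1 → 0 (borrow)
  1-1-1 → 1 (borrow)
  0-0-1 → 1 (borrow)
  0-0-1 → 1 (borrow)
  0-0-1 → 1 (borrow)
  0-1-1 → 0 (borrow)
  0-1-1 → 0 (borrow)
  1-0-1 → 0
  0-0 → 0
  0-1 → 1 (borrow)
  1-0-1 → 0
  1-0 → 1
  0-0 → 0
  0-0 → 0
  1-0 → 1

0b10010100001111011000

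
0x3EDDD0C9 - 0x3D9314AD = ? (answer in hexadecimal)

0x14ABC1C

Subtract column by column in base 16:
  9-D → C (borrow)
  C-A-1 → 1
  0-4 → C (borrow)
  D-1-1 → B
  D-3 → A
  D-9 → 4
  E-D → 1
  3-3 → 0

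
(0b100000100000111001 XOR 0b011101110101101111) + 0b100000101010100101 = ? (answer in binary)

0b1011101111111111011

First 0b100000100000111001 XOR 0b011101110101101111 = 0b111101010101010110.
Add column by column in base 2, right to left:
  0+1 = 1
  1+0 = 1
  1+1 = 0 carry 1
  0+0+1 = 1
  1+0 = 1
  0+1 = 1
  1+0 = 1
  0+1 = 1
  1+0 = 1
  0+1 = 1
  1+0 = 1
  0+1 = 1
  1+0 = 1
  0+0 = 0
  1+0 = 1
  1+0 = 1
  1+0 = 1
  1+1 = 0 carry 1
  final carry 1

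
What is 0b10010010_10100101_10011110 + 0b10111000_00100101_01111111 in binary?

0b1010010101100101100011101

Add column by column in base 2, right to left:
  0+1 = 1
  1+1 = 0 carry 1
  1+1+1 = 1 carry 1
  1+1+1 = 1 carry 1
  1+1+1 = 1 carry 1
  0+1+1 = 0 carry 1
  0+1+1 = 0 carry 1
  1+0+1 = 0 carry 1
  1+1+1 = 1 carry 1
  0+0+1 = 1
  1+1 = 0 carry 1
  0+0+1 = 1
  0+0 = 0
  1+1 = 0 carry 1
  0+0+1 = 1
  1+0 = 1
  0+0 = 0
  1+0 = 1
  0+0 = 0
  0+1 = 1
  1+1 = 0 carry 1
  0+1+1 = 0 carry 1
  0+0+1 = 1
  1+1 = 0 carry 1
  final carry 1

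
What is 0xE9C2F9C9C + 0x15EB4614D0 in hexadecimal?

Add column by column in base 16, right to left:
  C+0 = C
  9+D = 6 carry 1
  C+4+1 = 1 carry 1
  9+1+1 = B
  F+6 = 5 carry 1
  2+4+1 = 7
  C+B = 7 carry 1
  9+E+1 = 8 carry 1
  E+5+1 = 4 carry 1
  0+1+1 = 2

0x248775B16C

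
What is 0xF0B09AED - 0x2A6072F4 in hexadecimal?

0xC65027F9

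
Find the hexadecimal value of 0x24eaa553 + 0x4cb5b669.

Add column by column in base 16, right to left:
  3+9 = c
  5+6 = b
  5+6 = b
  a+b = 5 carry 1
  a+5+1 = 0 carry 1
  e+b+1 = a carry 1
  4+c+1 = 1 carry 1
  2+4+1 = 7

0x71a05bbc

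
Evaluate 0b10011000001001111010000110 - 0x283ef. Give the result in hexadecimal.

0b10011000001001111010000110 = 0x2609e86 in hexadecimal.
Subtract column by column in base 16:
  6-f → 7 (borrow)
  8-e-1 → 9 (borrow)
  e-3-1 → a
  9-8 → 1
  0-2 → e (borrow)
  6-0-1 → 5
  2-0 → 2

0x25e1a97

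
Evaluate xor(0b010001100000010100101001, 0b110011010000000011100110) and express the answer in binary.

0b100010110000010111001111

XOR bit by bit (1 where the bits differ):
  010001100000010100101001
^ 110011010000000011100110
= 100010110000010111001111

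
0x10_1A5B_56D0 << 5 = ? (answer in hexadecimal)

5 bits is not a whole number of base-16 digits; in binary: 1000000011010010110110101011011010000 << 5 = 100000001101001011011010101101101000000000.

0x2034B6ADA00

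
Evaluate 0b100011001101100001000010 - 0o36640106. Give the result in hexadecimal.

0x1197fc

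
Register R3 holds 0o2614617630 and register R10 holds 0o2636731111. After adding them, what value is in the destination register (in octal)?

0o5453550741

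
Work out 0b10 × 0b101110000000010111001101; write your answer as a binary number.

0b1011100000000101110011010

Multiply each base-2 digit by 2, carrying:
  1×2 = 2 → write 0 carry 1
  0×2+1 = 1 → write 1
  1×2 = 2 → write 0 carry 1
  1×2+1 = 3 → write 1 carry 1
  0×2+1 = 1 → write 1
  0×2 = 0 → write 0
  1×2 = 2 → write 0 carry 1
  1×2+1 = 3 → write 1 carry 1
  1×2+1 = 3 → write 1 carry 1
  0×2+1 = 1 → write 1
  1×2 = 2 → write 0 carry 1
  0×2+1 = 1 → write 1
  0×2 = 0 → write 0
  0×2 = 0 → write 0
  0×2 = 0 → write 0
  0×2 = 0 → write 0
  0×2 = 0 → write 0
  0×2 = 0 → write 0
  0×2 = 0 → write 0
  1×2 = 2 → write 0 carry 1
  1×2+1 = 3 → write 1 carry 1
  1×2+1 = 3 → write 1 carry 1
  0×2+1 = 1 → write 1
  1×2 = 2 → write 0 carry 1
  remaining carry: 1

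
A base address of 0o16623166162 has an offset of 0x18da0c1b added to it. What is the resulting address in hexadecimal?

0x8f26f88d

0o16623166162 = 0x764cec72 in hexadecimal.
Add column by column in base 16, right to left:
  2+b = d
  7+1 = 8
  c+c = 8 carry 1
  e+0+1 = f
  c+a = 6 carry 1
  4+d+1 = 2 carry 1
  6+8+1 = f
  7+1 = 8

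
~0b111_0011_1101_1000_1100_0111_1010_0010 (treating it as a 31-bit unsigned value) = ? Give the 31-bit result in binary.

Invert each bit: 1110011110110001100011110100010 → 0001100001001110011100001011101.

0b0001100001001110011100001011101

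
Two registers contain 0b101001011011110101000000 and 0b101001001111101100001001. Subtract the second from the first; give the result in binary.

Subtract column by column in base 2:
  0-1 → 1 (borrow)
  0-0-1 → 1 (borrow)
  0-0-1 → 1 (borrow)
  0-1-1 → 0 (borrow)
  0-0-1 → 1 (borrow)
  0-0-1 → 1 (borrow)
  1-0-1 → 0
  0-0 → 0
  1-1 → 0
  0-1 → 1 (borrow)
  1-0-1 → 0
  1-1 → 0
  1-1 → 0
  1-1 → 0
  0-1 → 1 (borrow)
  1-1-1 → 1 (borrow)
  1-0-1 → 0
  0-0 → 0
  1-1 → 0
  0-0 → 0
  0-0 → 0
  1-1 → 0
  0-0 → 0
  1-1 → 0

0b1100001000110111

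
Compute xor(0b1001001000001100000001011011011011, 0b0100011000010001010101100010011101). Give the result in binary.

0b1101010000011101010100111001000110

XOR bit by bit (1 where the bits differ):
  1001001000001100000001011011011011
^ 0100011000010001010101100010011101
= 1101010000011101010100111001000110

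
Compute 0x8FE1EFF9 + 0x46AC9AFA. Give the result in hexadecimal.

Add column by column in base 16, right to left:
  9+A = 3 carry 1
  F+F+1 = F carry 1
  F+A+1 = A carry 1
  E+9+1 = 8 carry 1
  1+C+1 = E
  E+A = 8 carry 1
  F+6+1 = 6 carry 1
  8+4+1 = D

0xD68E8AF3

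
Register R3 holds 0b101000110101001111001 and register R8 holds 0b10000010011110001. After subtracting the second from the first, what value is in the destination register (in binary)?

0b100110110010110001000

Subtract column by column in base 2:
  1-1 → 0
  0-0 → 0
  0-0 → 0
  1-0 → 1
  1-1 → 0
  1-1 → 0
  1-1 → 0
  0-1 → 1 (borrow)
  0-0-1 → 1 (borrow)
  1-0-1 → 0
  0-1 → 1 (borrow)
  1-0-1 → 0
  0-0 → 0
  1-0 → 1
  1-0 → 1
  0-0 → 0
  0-1 → 1 (borrow)
  0-0-1 → 1 (borrow)
  1-0-1 → 0
  0-0 → 0
  1-0 → 1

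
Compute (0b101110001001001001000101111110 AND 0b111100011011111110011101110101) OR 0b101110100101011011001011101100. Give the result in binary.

0b101110101101011011001111111100

0b101110001001001001000101111110 AND 0b111100011011111110011101110101 = 0b101100001001001000000101110100.
Then OR with 0b101110100101011011001011101100.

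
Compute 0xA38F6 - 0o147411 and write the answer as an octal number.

0xA38F6 = 0o2434366 in octal.
Subtract column by column in base 8:
  6-1 → 5
  6-1 → 5
  3-4 → 7 (borrow)
  4-7-1 → 4 (borrow)
  3-4-1 → 6 (borrow)
  4-1-1 → 2
  2-0 → 2

0o2264755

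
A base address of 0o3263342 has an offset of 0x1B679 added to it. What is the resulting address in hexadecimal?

0o3263342 = 0xD66E2 in hexadecimal.
Add column by column in base 16, right to left:
  2+9 = B
  E+7 = 5 carry 1
  6+6+1 = D
  6+B = 1 carry 1
  D+1+1 = F

0xF1D5B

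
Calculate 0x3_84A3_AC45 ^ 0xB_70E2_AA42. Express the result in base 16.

0x8F4410607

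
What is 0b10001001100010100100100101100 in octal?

0o2114244454

Group the bits in threes: 010 001 001 100 010 100 100 100 101 100 → 2114244454.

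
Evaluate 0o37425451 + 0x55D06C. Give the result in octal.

0o64775625

0x55D06C = 0o25350154 in octal.
Add column by column in base 8, right to left:
  1+4 = 5
  5+5 = 2 carry 1
  4+1+1 = 6
  5+0 = 5
  2+5 = 7
  4+3 = 7
  7+5 = 4 carry 1
  3+2+1 = 6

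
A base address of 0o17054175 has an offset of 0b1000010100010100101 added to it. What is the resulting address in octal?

0b1000010100010100101 = 0o1024245 in octal.
Add column by column in base 8, right to left:
  5+5 = 2 carry 1
  7+4+1 = 4 carry 1
  1+2+1 = 4
  4+4 = 0 carry 1
  5+2+1 = 0 carry 1
  0+0+1 = 1
  7+1 = 0 carry 1
  1+0+1 = 2

0o20100442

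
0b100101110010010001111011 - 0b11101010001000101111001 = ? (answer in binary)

0b1000100001001100000010

Subtract column by column in base 2:
  1-1 → 0
  1-0 → 1
  0-0 → 0
  1-1 → 0
  1-1 → 0
  1-1 → 0
  1-1 → 0
  0-0 → 0
  0-1 → 1 (borrow)
  0-0-1 → 1 (borrow)
  1-0-1 → 0
  0-0 → 0
  0-1 → 1 (borrow)
  1-0-1 → 0
  0-0 → 0
  0-0 → 0
  1-1 → 0
  1-0 → 1
  1-1 → 0
  0-0 → 0
  1-1 → 0
  0-1 → 1 (borrow)
  0-1-1 → 0 (borrow)
  1-0-1 → 0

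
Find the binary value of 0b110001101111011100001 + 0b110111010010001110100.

0b1101001000001101010101

Add column by column in base 2, right to left:
  1+0 = 1
  0+0 = 0
  0+1 = 1
  0+0 = 0
  0+1 = 1
  1+1 = 0 carry 1
  1+1+1 = 1 carry 1
  1+0+1 = 0 carry 1
  0+0+1 = 1
  1+0 = 1
  1+1 = 0 carry 1
  1+0+1 = 0 carry 1
  1+0+1 = 0 carry 1
  0+1+1 = 0 carry 1
  1+0+1 = 0 carry 1
  1+1+1 = 1 carry 1
  0+1+1 = 0 carry 1
  0+1+1 = 0 carry 1
  0+0+1 = 1
  1+1 = 0 carry 1
  1+1+1 = 1 carry 1
  final carry 1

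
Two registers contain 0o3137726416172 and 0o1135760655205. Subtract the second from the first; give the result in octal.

Subtract column by column in base 8:
  2-5 → 5 (borrow)
  7-0-1 → 6
  1-2 → 7 (borrow)
  6-5-1 → 0
  1-5 → 4 (borrow)
  4-6-1 → 5 (borrow)
  6-0-1 → 5
  2-6 → 4 (borrow)
  7-7-1 → 7 (borrow)
  7-5-1 → 1
  3-3 → 0
  1-1 → 0
  3-1 → 2

0o2001745540765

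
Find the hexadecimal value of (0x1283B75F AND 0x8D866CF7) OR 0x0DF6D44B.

0xDF6F45F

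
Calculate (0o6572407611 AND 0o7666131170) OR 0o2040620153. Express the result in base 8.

0o6572407611 AND 0o7666131170 = 0o6462001010.
Then OR with 0o2040620153.

0o6462621153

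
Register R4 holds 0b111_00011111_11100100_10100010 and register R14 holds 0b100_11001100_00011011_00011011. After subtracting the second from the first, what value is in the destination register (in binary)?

Subtract column by column in base 2:
  0-1 → 1 (borrow)
  1-1-1 → 1 (borrow)
  0-0-1 → 1 (borrow)
  0-1-1 → 0 (borrow)
  0-1-1 → 0 (borrow)
  1-0-1 → 0
  0-0 → 0
  1-0 → 1
  0-1 → 1 (borrow)
  0-1-1 → 0 (borrow)
  1-0-1 → 0
  0-1 → 1 (borrow)
  0-1-1 → 0 (borrow)
  1-0-1 → 0
  1-0 → 1
  1-0 → 1
  1-0 → 1
  1-0 → 1
  1-1 → 0
  1-1 → 0
  1-0 → 1
  0-0 → 0
  0-1 → 1 (borrow)
  0-1-1 → 0 (borrow)
  1-0-1 → 0
  1-0 → 1
  1-1 → 0

0b10010100111100100110000111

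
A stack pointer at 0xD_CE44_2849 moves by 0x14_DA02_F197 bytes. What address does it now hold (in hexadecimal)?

Add column by column in base 16, right to left:
  9+7 = 0 carry 1
  4+9+1 = E
  8+1 = 9
  2+F = 1 carry 1
  4+2+1 = 7
  4+0 = 4
  E+A = 8 carry 1
  C+D+1 = A carry 1
  D+4+1 = 2 carry 1
  0+1+1 = 2

0x22A84719E0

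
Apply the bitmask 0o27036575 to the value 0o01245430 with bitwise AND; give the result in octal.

0o01004430

AND each oct digit independently (no carries):
  0&2=0, 1&7=1, 2&0=0, 4&3=0, 5&6=4, 4&5=4, 3&7=3, 0&5=0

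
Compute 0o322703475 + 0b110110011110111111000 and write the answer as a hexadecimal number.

0x366C535

0o322703475 = 0x34B873D in hexadecimal.
0b110110011110111111000 = 0x1B3DF8 in hexadecimal.
Add column by column in base 16, right to left:
  D+8 = 5 carry 1
  3+F+1 = 3 carry 1
  7+D+1 = 5 carry 1
  8+3+1 = C
  B+B = 6 carry 1
  4+1+1 = 6
  3+0 = 3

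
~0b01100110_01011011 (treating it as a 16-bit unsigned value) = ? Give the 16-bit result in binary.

0b1001100110100100

Invert each bit: 0110011001011011 → 1001100110100100.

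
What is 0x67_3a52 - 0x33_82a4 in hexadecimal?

Subtract column by column in base 16:
  2-4 → e (borrow)
  5-a-1 → a (borrow)
  a-2-1 → 7
  3-8 → b (borrow)
  7-3-1 → 3
  6-3 → 3

0x33b7ae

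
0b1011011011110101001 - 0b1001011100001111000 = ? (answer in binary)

Subtract column by column in base 2:
  1-0 → 1
  0-0 → 0
  0-0 → 0
  1-1 → 0
  0-1 → 1 (borrow)
  1-1-1 → 1 (borrow)
  0-1-1 → 0 (borrow)
  1-0-1 → 0
  1-0 → 1
  1-0 → 1
  1-0 → 1
  0-1 → 1 (borrow)
  1-1-1 → 1 (borrow)
  1-1-1 → 1 (borrow)
  0-0-1 → 1 (borrow)
  1-1-1 → 1 (borrow)
  1-0-1 → 0
  0-0 → 0
  1-1 → 0

0b1111111100110001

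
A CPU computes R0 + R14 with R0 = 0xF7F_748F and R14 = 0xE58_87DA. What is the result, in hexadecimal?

0x1DD7FC69

Add column by column in base 16, right to left:
  F+A = 9 carry 1
  8+D+1 = 6 carry 1
  4+7+1 = C
  7+8 = F
  F+8 = 7 carry 1
  7+5+1 = D
  F+E = D carry 1
  final carry 1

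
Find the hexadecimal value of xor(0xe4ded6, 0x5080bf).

0xb45e69

XOR each hex digit independently (no carries):
  e^5=b, 4^0=4, d^8=5, e^0=e, d^b=6, 6^f=9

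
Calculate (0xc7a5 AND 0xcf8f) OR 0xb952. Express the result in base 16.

0xffd7

0xc7a5 AND 0xcf8f = 0xc785.
Then OR with 0xb952.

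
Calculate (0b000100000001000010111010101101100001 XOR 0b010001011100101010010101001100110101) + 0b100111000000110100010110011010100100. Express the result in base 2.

First 0b000100000001000010111010101101100001 XOR 0b010001011100101010010101001100110101 = 0b010101011101101000101111100001010100.
Add column by column in base 2, right to left:
  0+0 = 0
  0+0 = 0
  1+1 = 0 carry 1
  0+0+1 = 1
  1+0 = 1
  0+1 = 1
  1+0 = 1
  0+1 = 1
  0+0 = 0
  0+1 = 1
  0+1 = 1
  1+0 = 1
  1+0 = 1
  1+1 = 0 carry 1
  1+1+1 = 1 carry 1
  1+0+1 = 0 carry 1
  0+1+1 = 0 carry 1
  1+0+1 = 0 carry 1
  0+0+1 = 1
  0+0 = 0
  0+1 = 1
  1+0 = 1
  0+1 = 1
  1+1 = 0 carry 1
  1+0+1 = 0 carry 1
  0+0+1 = 1
  1+0 = 1
  1+0 = 1
  1+0 = 1
  0+0 = 0
  1+1 = 0 carry 1
  0+1+1 = 0 carry 1
  1+1+1 = 1 carry 1
  0+0+1 = 1
  1+0 = 1
  0+1 = 1

0b111100011110011101000101111011111000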